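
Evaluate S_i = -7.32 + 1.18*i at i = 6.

S_6 = -7.32 + 1.18*6 = -7.32 + 7.08 = -0.24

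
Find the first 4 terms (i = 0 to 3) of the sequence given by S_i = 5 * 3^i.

This is a geometric sequence.
i=0: S_0 = 5 * 3^0 = 5
i=1: S_1 = 5 * 3^1 = 15
i=2: S_2 = 5 * 3^2 = 45
i=3: S_3 = 5 * 3^3 = 135
The first 4 terms are: [5, 15, 45, 135]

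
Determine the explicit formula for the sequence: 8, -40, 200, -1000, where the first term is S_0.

Check ratios: -40 / 8 = -5.0
Common ratio r = -5.
First term a = 8.
Formula: S_i = 8 * (-5)^i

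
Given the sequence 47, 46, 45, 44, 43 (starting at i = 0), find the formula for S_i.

Check differences: 46 - 47 = -1
45 - 46 = -1
Common difference d = -1.
First term a = 47.
Formula: S_i = 47 - 1*i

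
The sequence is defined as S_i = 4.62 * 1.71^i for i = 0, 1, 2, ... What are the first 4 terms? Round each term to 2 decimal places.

This is a geometric sequence.
i=0: S_0 = 4.62 * 1.71^0 = 4.62
i=1: S_1 = 4.62 * 1.71^1 ≈ 7.9
i=2: S_2 = 4.62 * 1.71^2 ≈ 13.51
i=3: S_3 = 4.62 * 1.71^3 ≈ 23.1
The first 4 terms are: [4.62, 7.9, 13.51, 23.1]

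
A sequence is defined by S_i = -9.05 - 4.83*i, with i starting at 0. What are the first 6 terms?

This is an arithmetic sequence.
i=0: S_0 = -9.05 + -4.83*0 = -9.05
i=1: S_1 = -9.05 + -4.83*1 = -13.88
i=2: S_2 = -9.05 + -4.83*2 = -18.71
i=3: S_3 = -9.05 + -4.83*3 = -23.54
i=4: S_4 = -9.05 + -4.83*4 = -28.37
i=5: S_5 = -9.05 + -4.83*5 = -33.2
The first 6 terms are: [-9.05, -13.88, -18.71, -23.54, -28.37, -33.2]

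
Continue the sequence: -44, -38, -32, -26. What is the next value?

Differences: -38 - -44 = 6
This is an arithmetic sequence with common difference d = 6.
Next term = -26 + 6 = -20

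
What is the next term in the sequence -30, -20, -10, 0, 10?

Differences: -20 - -30 = 10
This is an arithmetic sequence with common difference d = 10.
Next term = 10 + 10 = 20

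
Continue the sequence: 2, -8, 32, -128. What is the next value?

Ratios: -8 / 2 = -4.0
This is a geometric sequence with common ratio r = -4.
Next term = -128 * -4 = 512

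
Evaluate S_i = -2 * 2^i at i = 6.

S_6 = -2 * 2^6 = -2 * 64 = -128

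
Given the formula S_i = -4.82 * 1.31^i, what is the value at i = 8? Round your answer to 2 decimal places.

S_8 = -4.82 * 1.31^8 ≈ -4.82 * 8.673 ≈ -41.8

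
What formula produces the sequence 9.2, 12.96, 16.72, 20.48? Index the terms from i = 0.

Check differences: 12.96 - 9.2 = 3.76
16.72 - 12.96 = 3.76
Common difference d = 3.76.
First term a = 9.2.
Formula: S_i = 9.20 + 3.76*i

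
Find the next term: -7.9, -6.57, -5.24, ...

Differences: -6.57 - -7.9 = 1.33
This is an arithmetic sequence with common difference d = 1.33.
Next term = -5.24 + 1.33 = -3.91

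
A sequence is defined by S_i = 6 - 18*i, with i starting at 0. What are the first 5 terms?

This is an arithmetic sequence.
i=0: S_0 = 6 + -18*0 = 6
i=1: S_1 = 6 + -18*1 = -12
i=2: S_2 = 6 + -18*2 = -30
i=3: S_3 = 6 + -18*3 = -48
i=4: S_4 = 6 + -18*4 = -66
The first 5 terms are: [6, -12, -30, -48, -66]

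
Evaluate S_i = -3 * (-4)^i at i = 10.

S_10 = -3 * (-4)^10 = -3 * 1048576 = -3145728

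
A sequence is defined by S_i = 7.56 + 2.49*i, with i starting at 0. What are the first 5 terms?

This is an arithmetic sequence.
i=0: S_0 = 7.56 + 2.49*0 = 7.56
i=1: S_1 = 7.56 + 2.49*1 = 10.05
i=2: S_2 = 7.56 + 2.49*2 = 12.54
i=3: S_3 = 7.56 + 2.49*3 = 15.03
i=4: S_4 = 7.56 + 2.49*4 = 17.52
The first 5 terms are: [7.56, 10.05, 12.54, 15.03, 17.52]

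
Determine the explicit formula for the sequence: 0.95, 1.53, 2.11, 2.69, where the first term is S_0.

Check differences: 1.53 - 0.95 = 0.58
2.11 - 1.53 = 0.58
Common difference d = 0.58.
First term a = 0.95.
Formula: S_i = 0.95 + 0.58*i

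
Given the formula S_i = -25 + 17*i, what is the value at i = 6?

S_6 = -25 + 17*6 = -25 + 102 = 77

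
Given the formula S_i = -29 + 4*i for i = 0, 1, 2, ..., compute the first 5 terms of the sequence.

This is an arithmetic sequence.
i=0: S_0 = -29 + 4*0 = -29
i=1: S_1 = -29 + 4*1 = -25
i=2: S_2 = -29 + 4*2 = -21
i=3: S_3 = -29 + 4*3 = -17
i=4: S_4 = -29 + 4*4 = -13
The first 5 terms are: [-29, -25, -21, -17, -13]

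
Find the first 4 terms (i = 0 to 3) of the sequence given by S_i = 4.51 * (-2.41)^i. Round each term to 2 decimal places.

This is a geometric sequence.
i=0: S_0 = 4.51 * (-2.41)^0 = 4.51
i=1: S_1 = 4.51 * (-2.41)^1 ≈ -10.87
i=2: S_2 = 4.51 * (-2.41)^2 ≈ 26.19
i=3: S_3 = 4.51 * (-2.41)^3 ≈ -63.13
The first 4 terms are: [4.51, -10.87, 26.19, -63.13]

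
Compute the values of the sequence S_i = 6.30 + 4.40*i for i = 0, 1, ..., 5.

This is an arithmetic sequence.
i=0: S_0 = 6.3 + 4.4*0 = 6.3
i=1: S_1 = 6.3 + 4.4*1 = 10.7
i=2: S_2 = 6.3 + 4.4*2 = 15.1
i=3: S_3 = 6.3 + 4.4*3 = 19.5
i=4: S_4 = 6.3 + 4.4*4 = 23.9
i=5: S_5 = 6.3 + 4.4*5 = 28.3
The first 6 terms are: [6.3, 10.7, 15.1, 19.5, 23.9, 28.3]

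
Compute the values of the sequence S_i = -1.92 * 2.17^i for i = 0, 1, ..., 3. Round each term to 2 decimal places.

This is a geometric sequence.
i=0: S_0 = -1.92 * 2.17^0 = -1.92
i=1: S_1 = -1.92 * 2.17^1 ≈ -4.17
i=2: S_2 = -1.92 * 2.17^2 ≈ -9.04
i=3: S_3 = -1.92 * 2.17^3 ≈ -19.62
The first 4 terms are: [-1.92, -4.17, -9.04, -19.62]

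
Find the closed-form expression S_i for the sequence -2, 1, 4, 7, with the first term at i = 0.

Check differences: 1 - -2 = 3
4 - 1 = 3
Common difference d = 3.
First term a = -2.
Formula: S_i = -2 + 3*i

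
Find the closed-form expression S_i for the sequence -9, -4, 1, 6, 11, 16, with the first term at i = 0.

Check differences: -4 - -9 = 5
1 - -4 = 5
Common difference d = 5.
First term a = -9.
Formula: S_i = -9 + 5*i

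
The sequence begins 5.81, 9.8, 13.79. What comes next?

Differences: 9.8 - 5.81 = 3.99
This is an arithmetic sequence with common difference d = 3.99.
Next term = 13.79 + 3.99 = 17.78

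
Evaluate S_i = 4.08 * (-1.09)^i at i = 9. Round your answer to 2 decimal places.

S_9 = 4.08 * (-1.09)^9 ≈ 4.08 * -2.1719 ≈ -8.86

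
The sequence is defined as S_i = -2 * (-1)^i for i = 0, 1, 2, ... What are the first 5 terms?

This is a geometric sequence.
i=0: S_0 = -2 * (-1)^0 = -2
i=1: S_1 = -2 * (-1)^1 = 2
i=2: S_2 = -2 * (-1)^2 = -2
i=3: S_3 = -2 * (-1)^3 = 2
i=4: S_4 = -2 * (-1)^4 = -2
The first 5 terms are: [-2, 2, -2, 2, -2]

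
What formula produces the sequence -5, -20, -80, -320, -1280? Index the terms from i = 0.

Check ratios: -20 / -5 = 4.0
Common ratio r = 4.
First term a = -5.
Formula: S_i = -5 * 4^i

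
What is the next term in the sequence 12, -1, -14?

Differences: -1 - 12 = -13
This is an arithmetic sequence with common difference d = -13.
Next term = -14 + -13 = -27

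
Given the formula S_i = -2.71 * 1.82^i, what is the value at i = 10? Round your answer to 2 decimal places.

S_10 = -2.71 * 1.82^10 ≈ -2.71 * 398.7621 ≈ -1080.65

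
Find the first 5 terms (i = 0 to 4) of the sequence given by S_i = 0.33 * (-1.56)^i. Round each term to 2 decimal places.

This is a geometric sequence.
i=0: S_0 = 0.33 * (-1.56)^0 = 0.33
i=1: S_1 = 0.33 * (-1.56)^1 ≈ -0.51
i=2: S_2 = 0.33 * (-1.56)^2 ≈ 0.8
i=3: S_3 = 0.33 * (-1.56)^3 ≈ -1.25
i=4: S_4 = 0.33 * (-1.56)^4 ≈ 1.95
The first 5 terms are: [0.33, -0.51, 0.8, -1.25, 1.95]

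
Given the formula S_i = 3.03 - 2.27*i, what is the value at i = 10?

S_10 = 3.03 + -2.27*10 = 3.03 + -22.7 = -19.67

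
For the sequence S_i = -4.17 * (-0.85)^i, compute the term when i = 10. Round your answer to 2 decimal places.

S_10 = -4.17 * (-0.85)^10 ≈ -4.17 * 0.1969 ≈ -0.82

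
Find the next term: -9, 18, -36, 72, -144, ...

Ratios: 18 / -9 = -2.0
This is a geometric sequence with common ratio r = -2.
Next term = -144 * -2 = 288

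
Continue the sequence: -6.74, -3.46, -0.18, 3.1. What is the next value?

Differences: -3.46 - -6.74 = 3.28
This is an arithmetic sequence with common difference d = 3.28.
Next term = 3.1 + 3.28 = 6.38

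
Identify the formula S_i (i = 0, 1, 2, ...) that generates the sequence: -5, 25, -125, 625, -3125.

Check ratios: 25 / -5 = -5.0
Common ratio r = -5.
First term a = -5.
Formula: S_i = -5 * (-5)^i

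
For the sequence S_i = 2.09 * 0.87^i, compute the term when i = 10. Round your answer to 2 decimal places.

S_10 = 2.09 * 0.87^10 ≈ 2.09 * 0.2484 ≈ 0.52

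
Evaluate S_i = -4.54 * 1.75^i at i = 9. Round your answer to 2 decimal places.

S_9 = -4.54 * 1.75^9 ≈ -4.54 * 153.9368 ≈ -698.87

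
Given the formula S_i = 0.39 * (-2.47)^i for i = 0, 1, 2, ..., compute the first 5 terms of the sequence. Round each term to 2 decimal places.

This is a geometric sequence.
i=0: S_0 = 0.39 * (-2.47)^0 = 0.39
i=1: S_1 = 0.39 * (-2.47)^1 ≈ -0.96
i=2: S_2 = 0.39 * (-2.47)^2 ≈ 2.38
i=3: S_3 = 0.39 * (-2.47)^3 ≈ -5.88
i=4: S_4 = 0.39 * (-2.47)^4 ≈ 14.52
The first 5 terms are: [0.39, -0.96, 2.38, -5.88, 14.52]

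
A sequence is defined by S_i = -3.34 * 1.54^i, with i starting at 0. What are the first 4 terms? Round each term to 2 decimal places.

This is a geometric sequence.
i=0: S_0 = -3.34 * 1.54^0 = -3.34
i=1: S_1 = -3.34 * 1.54^1 ≈ -5.14
i=2: S_2 = -3.34 * 1.54^2 ≈ -7.92
i=3: S_3 = -3.34 * 1.54^3 ≈ -12.2
The first 4 terms are: [-3.34, -5.14, -7.92, -12.2]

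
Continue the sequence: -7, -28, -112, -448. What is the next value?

Ratios: -28 / -7 = 4.0
This is a geometric sequence with common ratio r = 4.
Next term = -448 * 4 = -1792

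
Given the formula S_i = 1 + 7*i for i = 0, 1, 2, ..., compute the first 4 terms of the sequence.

This is an arithmetic sequence.
i=0: S_0 = 1 + 7*0 = 1
i=1: S_1 = 1 + 7*1 = 8
i=2: S_2 = 1 + 7*2 = 15
i=3: S_3 = 1 + 7*3 = 22
The first 4 terms are: [1, 8, 15, 22]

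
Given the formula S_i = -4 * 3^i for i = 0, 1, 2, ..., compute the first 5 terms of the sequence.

This is a geometric sequence.
i=0: S_0 = -4 * 3^0 = -4
i=1: S_1 = -4 * 3^1 = -12
i=2: S_2 = -4 * 3^2 = -36
i=3: S_3 = -4 * 3^3 = -108
i=4: S_4 = -4 * 3^4 = -324
The first 5 terms are: [-4, -12, -36, -108, -324]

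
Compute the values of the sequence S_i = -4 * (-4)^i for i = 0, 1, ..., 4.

This is a geometric sequence.
i=0: S_0 = -4 * (-4)^0 = -4
i=1: S_1 = -4 * (-4)^1 = 16
i=2: S_2 = -4 * (-4)^2 = -64
i=3: S_3 = -4 * (-4)^3 = 256
i=4: S_4 = -4 * (-4)^4 = -1024
The first 5 terms are: [-4, 16, -64, 256, -1024]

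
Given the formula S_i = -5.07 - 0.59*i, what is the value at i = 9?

S_9 = -5.07 + -0.59*9 = -5.07 + -5.31 = -10.38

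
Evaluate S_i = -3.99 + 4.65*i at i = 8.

S_8 = -3.99 + 4.65*8 = -3.99 + 37.2 = 33.21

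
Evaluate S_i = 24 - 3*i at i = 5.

S_5 = 24 + -3*5 = 24 + -15 = 9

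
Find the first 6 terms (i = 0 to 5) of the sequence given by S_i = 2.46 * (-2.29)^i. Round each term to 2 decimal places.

This is a geometric sequence.
i=0: S_0 = 2.46 * (-2.29)^0 = 2.46
i=1: S_1 = 2.46 * (-2.29)^1 ≈ -5.63
i=2: S_2 = 2.46 * (-2.29)^2 ≈ 12.9
i=3: S_3 = 2.46 * (-2.29)^3 ≈ -29.54
i=4: S_4 = 2.46 * (-2.29)^4 ≈ 67.65
i=5: S_5 = 2.46 * (-2.29)^5 ≈ -154.92
The first 6 terms are: [2.46, -5.63, 12.9, -29.54, 67.65, -154.92]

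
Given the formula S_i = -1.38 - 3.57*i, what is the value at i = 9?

S_9 = -1.38 + -3.57*9 = -1.38 + -32.13 = -33.51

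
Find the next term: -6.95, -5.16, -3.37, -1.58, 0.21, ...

Differences: -5.16 - -6.95 = 1.79
This is an arithmetic sequence with common difference d = 1.79.
Next term = 0.21 + 1.79 = 2.0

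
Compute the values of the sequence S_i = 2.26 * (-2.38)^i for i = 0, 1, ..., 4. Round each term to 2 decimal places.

This is a geometric sequence.
i=0: S_0 = 2.26 * (-2.38)^0 = 2.26
i=1: S_1 = 2.26 * (-2.38)^1 ≈ -5.38
i=2: S_2 = 2.26 * (-2.38)^2 ≈ 12.8
i=3: S_3 = 2.26 * (-2.38)^3 ≈ -30.47
i=4: S_4 = 2.26 * (-2.38)^4 ≈ 72.51
The first 5 terms are: [2.26, -5.38, 12.8, -30.47, 72.51]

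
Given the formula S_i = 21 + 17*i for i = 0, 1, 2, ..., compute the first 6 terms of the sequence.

This is an arithmetic sequence.
i=0: S_0 = 21 + 17*0 = 21
i=1: S_1 = 21 + 17*1 = 38
i=2: S_2 = 21 + 17*2 = 55
i=3: S_3 = 21 + 17*3 = 72
i=4: S_4 = 21 + 17*4 = 89
i=5: S_5 = 21 + 17*5 = 106
The first 6 terms are: [21, 38, 55, 72, 89, 106]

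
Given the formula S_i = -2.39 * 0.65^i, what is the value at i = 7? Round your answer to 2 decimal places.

S_7 = -2.39 * 0.65^7 ≈ -2.39 * 0.049 ≈ -0.12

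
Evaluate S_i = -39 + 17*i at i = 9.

S_9 = -39 + 17*9 = -39 + 153 = 114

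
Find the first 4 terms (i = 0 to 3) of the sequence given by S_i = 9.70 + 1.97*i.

This is an arithmetic sequence.
i=0: S_0 = 9.7 + 1.97*0 = 9.7
i=1: S_1 = 9.7 + 1.97*1 = 11.67
i=2: S_2 = 9.7 + 1.97*2 = 13.64
i=3: S_3 = 9.7 + 1.97*3 = 15.61
The first 4 terms are: [9.7, 11.67, 13.64, 15.61]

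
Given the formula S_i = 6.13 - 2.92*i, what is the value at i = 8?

S_8 = 6.13 + -2.92*8 = 6.13 + -23.36 = -17.23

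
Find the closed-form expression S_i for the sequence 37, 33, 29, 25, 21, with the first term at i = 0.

Check differences: 33 - 37 = -4
29 - 33 = -4
Common difference d = -4.
First term a = 37.
Formula: S_i = 37 - 4*i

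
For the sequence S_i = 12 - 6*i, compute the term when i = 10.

S_10 = 12 + -6*10 = 12 + -60 = -48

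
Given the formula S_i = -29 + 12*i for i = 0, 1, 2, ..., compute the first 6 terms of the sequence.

This is an arithmetic sequence.
i=0: S_0 = -29 + 12*0 = -29
i=1: S_1 = -29 + 12*1 = -17
i=2: S_2 = -29 + 12*2 = -5
i=3: S_3 = -29 + 12*3 = 7
i=4: S_4 = -29 + 12*4 = 19
i=5: S_5 = -29 + 12*5 = 31
The first 6 terms are: [-29, -17, -5, 7, 19, 31]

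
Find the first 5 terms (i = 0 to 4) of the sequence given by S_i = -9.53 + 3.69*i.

This is an arithmetic sequence.
i=0: S_0 = -9.53 + 3.69*0 = -9.53
i=1: S_1 = -9.53 + 3.69*1 = -5.84
i=2: S_2 = -9.53 + 3.69*2 = -2.15
i=3: S_3 = -9.53 + 3.69*3 = 1.54
i=4: S_4 = -9.53 + 3.69*4 = 5.23
The first 5 terms are: [-9.53, -5.84, -2.15, 1.54, 5.23]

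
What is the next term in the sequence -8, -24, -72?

Ratios: -24 / -8 = 3.0
This is a geometric sequence with common ratio r = 3.
Next term = -72 * 3 = -216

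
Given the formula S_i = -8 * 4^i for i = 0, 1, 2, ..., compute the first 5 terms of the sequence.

This is a geometric sequence.
i=0: S_0 = -8 * 4^0 = -8
i=1: S_1 = -8 * 4^1 = -32
i=2: S_2 = -8 * 4^2 = -128
i=3: S_3 = -8 * 4^3 = -512
i=4: S_4 = -8 * 4^4 = -2048
The first 5 terms are: [-8, -32, -128, -512, -2048]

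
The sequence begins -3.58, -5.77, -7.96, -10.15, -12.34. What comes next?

Differences: -5.77 - -3.58 = -2.19
This is an arithmetic sequence with common difference d = -2.19.
Next term = -12.34 + -2.19 = -14.53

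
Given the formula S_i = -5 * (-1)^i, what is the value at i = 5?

S_5 = -5 * (-1)^5 = -5 * -1 = 5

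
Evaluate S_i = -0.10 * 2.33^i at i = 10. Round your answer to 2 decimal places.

S_10 = -0.1 * 2.33^10 ≈ -0.1 * 4715.8416 ≈ -471.58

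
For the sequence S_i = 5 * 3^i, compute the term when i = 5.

S_5 = 5 * 3^5 = 5 * 243 = 1215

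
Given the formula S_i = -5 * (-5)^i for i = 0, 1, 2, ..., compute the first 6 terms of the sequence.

This is a geometric sequence.
i=0: S_0 = -5 * (-5)^0 = -5
i=1: S_1 = -5 * (-5)^1 = 25
i=2: S_2 = -5 * (-5)^2 = -125
i=3: S_3 = -5 * (-5)^3 = 625
i=4: S_4 = -5 * (-5)^4 = -3125
i=5: S_5 = -5 * (-5)^5 = 15625
The first 6 terms are: [-5, 25, -125, 625, -3125, 15625]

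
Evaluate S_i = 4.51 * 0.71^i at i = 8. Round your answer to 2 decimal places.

S_8 = 4.51 * 0.71^8 ≈ 4.51 * 0.0646 ≈ 0.29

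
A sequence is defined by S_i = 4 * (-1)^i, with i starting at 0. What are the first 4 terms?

This is a geometric sequence.
i=0: S_0 = 4 * (-1)^0 = 4
i=1: S_1 = 4 * (-1)^1 = -4
i=2: S_2 = 4 * (-1)^2 = 4
i=3: S_3 = 4 * (-1)^3 = -4
The first 4 terms are: [4, -4, 4, -4]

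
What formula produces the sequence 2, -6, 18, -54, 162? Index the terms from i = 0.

Check ratios: -6 / 2 = -3.0
Common ratio r = -3.
First term a = 2.
Formula: S_i = 2 * (-3)^i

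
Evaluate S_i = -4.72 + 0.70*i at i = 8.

S_8 = -4.72 + 0.7*8 = -4.72 + 5.6 = 0.88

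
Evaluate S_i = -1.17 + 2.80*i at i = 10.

S_10 = -1.17 + 2.8*10 = -1.17 + 28.0 = 26.83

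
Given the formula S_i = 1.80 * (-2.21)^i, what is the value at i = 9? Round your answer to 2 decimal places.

S_9 = 1.8 * (-2.21)^9 ≈ 1.8 * -1257.5651 ≈ -2263.62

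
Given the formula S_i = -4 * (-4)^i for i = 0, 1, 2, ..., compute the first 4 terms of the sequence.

This is a geometric sequence.
i=0: S_0 = -4 * (-4)^0 = -4
i=1: S_1 = -4 * (-4)^1 = 16
i=2: S_2 = -4 * (-4)^2 = -64
i=3: S_3 = -4 * (-4)^3 = 256
The first 4 terms are: [-4, 16, -64, 256]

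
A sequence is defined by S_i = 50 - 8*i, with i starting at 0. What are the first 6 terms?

This is an arithmetic sequence.
i=0: S_0 = 50 + -8*0 = 50
i=1: S_1 = 50 + -8*1 = 42
i=2: S_2 = 50 + -8*2 = 34
i=3: S_3 = 50 + -8*3 = 26
i=4: S_4 = 50 + -8*4 = 18
i=5: S_5 = 50 + -8*5 = 10
The first 6 terms are: [50, 42, 34, 26, 18, 10]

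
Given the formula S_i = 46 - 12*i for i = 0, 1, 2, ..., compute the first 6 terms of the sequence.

This is an arithmetic sequence.
i=0: S_0 = 46 + -12*0 = 46
i=1: S_1 = 46 + -12*1 = 34
i=2: S_2 = 46 + -12*2 = 22
i=3: S_3 = 46 + -12*3 = 10
i=4: S_4 = 46 + -12*4 = -2
i=5: S_5 = 46 + -12*5 = -14
The first 6 terms are: [46, 34, 22, 10, -2, -14]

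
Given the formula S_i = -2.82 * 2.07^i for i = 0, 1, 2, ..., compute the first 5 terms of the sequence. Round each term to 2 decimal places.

This is a geometric sequence.
i=0: S_0 = -2.82 * 2.07^0 = -2.82
i=1: S_1 = -2.82 * 2.07^1 ≈ -5.84
i=2: S_2 = -2.82 * 2.07^2 ≈ -12.08
i=3: S_3 = -2.82 * 2.07^3 ≈ -25.01
i=4: S_4 = -2.82 * 2.07^4 ≈ -51.78
The first 5 terms are: [-2.82, -5.84, -12.08, -25.01, -51.78]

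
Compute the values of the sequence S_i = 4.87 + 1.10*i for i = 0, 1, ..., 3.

This is an arithmetic sequence.
i=0: S_0 = 4.87 + 1.1*0 = 4.87
i=1: S_1 = 4.87 + 1.1*1 = 5.97
i=2: S_2 = 4.87 + 1.1*2 = 7.07
i=3: S_3 = 4.87 + 1.1*3 = 8.17
The first 4 terms are: [4.87, 5.97, 7.07, 8.17]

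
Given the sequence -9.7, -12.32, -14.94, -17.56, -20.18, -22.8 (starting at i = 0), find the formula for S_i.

Check differences: -12.32 - -9.7 = -2.62
-14.94 - -12.32 = -2.62
Common difference d = -2.62.
First term a = -9.7.
Formula: S_i = -9.70 - 2.62*i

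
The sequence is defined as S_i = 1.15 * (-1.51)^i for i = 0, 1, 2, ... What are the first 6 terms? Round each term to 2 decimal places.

This is a geometric sequence.
i=0: S_0 = 1.15 * (-1.51)^0 = 1.15
i=1: S_1 = 1.15 * (-1.51)^1 ≈ -1.74
i=2: S_2 = 1.15 * (-1.51)^2 ≈ 2.62
i=3: S_3 = 1.15 * (-1.51)^3 ≈ -3.96
i=4: S_4 = 1.15 * (-1.51)^4 ≈ 5.98
i=5: S_5 = 1.15 * (-1.51)^5 ≈ -9.03
The first 6 terms are: [1.15, -1.74, 2.62, -3.96, 5.98, -9.03]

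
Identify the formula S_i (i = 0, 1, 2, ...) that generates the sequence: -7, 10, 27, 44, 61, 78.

Check differences: 10 - -7 = 17
27 - 10 = 17
Common difference d = 17.
First term a = -7.
Formula: S_i = -7 + 17*i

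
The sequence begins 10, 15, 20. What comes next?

Differences: 15 - 10 = 5
This is an arithmetic sequence with common difference d = 5.
Next term = 20 + 5 = 25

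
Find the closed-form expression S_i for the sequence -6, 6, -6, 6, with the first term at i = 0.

Check ratios: 6 / -6 = -1.0
Common ratio r = -1.
First term a = -6.
Formula: S_i = -6 * (-1)^i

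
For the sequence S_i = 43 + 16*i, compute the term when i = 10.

S_10 = 43 + 16*10 = 43 + 160 = 203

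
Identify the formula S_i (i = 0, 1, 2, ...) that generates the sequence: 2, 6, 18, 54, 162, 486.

Check ratios: 6 / 2 = 3.0
Common ratio r = 3.
First term a = 2.
Formula: S_i = 2 * 3^i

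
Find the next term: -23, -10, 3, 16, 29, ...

Differences: -10 - -23 = 13
This is an arithmetic sequence with common difference d = 13.
Next term = 29 + 13 = 42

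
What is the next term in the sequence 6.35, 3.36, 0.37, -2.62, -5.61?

Differences: 3.36 - 6.35 = -2.99
This is an arithmetic sequence with common difference d = -2.99.
Next term = -5.61 + -2.99 = -8.6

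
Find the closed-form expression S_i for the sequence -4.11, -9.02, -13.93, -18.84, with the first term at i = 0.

Check differences: -9.02 - -4.11 = -4.91
-13.93 - -9.02 = -4.91
Common difference d = -4.91.
First term a = -4.11.
Formula: S_i = -4.11 - 4.91*i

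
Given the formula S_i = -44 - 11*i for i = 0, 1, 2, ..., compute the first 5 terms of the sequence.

This is an arithmetic sequence.
i=0: S_0 = -44 + -11*0 = -44
i=1: S_1 = -44 + -11*1 = -55
i=2: S_2 = -44 + -11*2 = -66
i=3: S_3 = -44 + -11*3 = -77
i=4: S_4 = -44 + -11*4 = -88
The first 5 terms are: [-44, -55, -66, -77, -88]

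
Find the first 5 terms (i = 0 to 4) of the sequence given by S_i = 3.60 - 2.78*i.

This is an arithmetic sequence.
i=0: S_0 = 3.6 + -2.78*0 = 3.6
i=1: S_1 = 3.6 + -2.78*1 = 0.82
i=2: S_2 = 3.6 + -2.78*2 = -1.96
i=3: S_3 = 3.6 + -2.78*3 = -4.74
i=4: S_4 = 3.6 + -2.78*4 = -7.52
The first 5 terms are: [3.6, 0.82, -1.96, -4.74, -7.52]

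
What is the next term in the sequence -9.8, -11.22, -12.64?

Differences: -11.22 - -9.8 = -1.42
This is an arithmetic sequence with common difference d = -1.42.
Next term = -12.64 + -1.42 = -14.06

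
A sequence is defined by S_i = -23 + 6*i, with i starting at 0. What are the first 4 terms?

This is an arithmetic sequence.
i=0: S_0 = -23 + 6*0 = -23
i=1: S_1 = -23 + 6*1 = -17
i=2: S_2 = -23 + 6*2 = -11
i=3: S_3 = -23 + 6*3 = -5
The first 4 terms are: [-23, -17, -11, -5]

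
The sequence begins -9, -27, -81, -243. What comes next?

Ratios: -27 / -9 = 3.0
This is a geometric sequence with common ratio r = 3.
Next term = -243 * 3 = -729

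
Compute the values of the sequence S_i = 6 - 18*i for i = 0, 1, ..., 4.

This is an arithmetic sequence.
i=0: S_0 = 6 + -18*0 = 6
i=1: S_1 = 6 + -18*1 = -12
i=2: S_2 = 6 + -18*2 = -30
i=3: S_3 = 6 + -18*3 = -48
i=4: S_4 = 6 + -18*4 = -66
The first 5 terms are: [6, -12, -30, -48, -66]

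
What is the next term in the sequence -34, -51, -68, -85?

Differences: -51 - -34 = -17
This is an arithmetic sequence with common difference d = -17.
Next term = -85 + -17 = -102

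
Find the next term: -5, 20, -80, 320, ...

Ratios: 20 / -5 = -4.0
This is a geometric sequence with common ratio r = -4.
Next term = 320 * -4 = -1280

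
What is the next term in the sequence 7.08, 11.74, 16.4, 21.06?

Differences: 11.74 - 7.08 = 4.66
This is an arithmetic sequence with common difference d = 4.66.
Next term = 21.06 + 4.66 = 25.72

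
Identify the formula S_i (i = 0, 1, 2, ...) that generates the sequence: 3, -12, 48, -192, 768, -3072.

Check ratios: -12 / 3 = -4.0
Common ratio r = -4.
First term a = 3.
Formula: S_i = 3 * (-4)^i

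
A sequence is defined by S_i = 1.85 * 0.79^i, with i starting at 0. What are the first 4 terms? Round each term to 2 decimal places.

This is a geometric sequence.
i=0: S_0 = 1.85 * 0.79^0 = 1.85
i=1: S_1 = 1.85 * 0.79^1 ≈ 1.46
i=2: S_2 = 1.85 * 0.79^2 ≈ 1.15
i=3: S_3 = 1.85 * 0.79^3 ≈ 0.91
The first 4 terms are: [1.85, 1.46, 1.15, 0.91]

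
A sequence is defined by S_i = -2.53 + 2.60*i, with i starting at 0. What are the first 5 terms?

This is an arithmetic sequence.
i=0: S_0 = -2.53 + 2.6*0 = -2.53
i=1: S_1 = -2.53 + 2.6*1 = 0.07
i=2: S_2 = -2.53 + 2.6*2 = 2.67
i=3: S_3 = -2.53 + 2.6*3 = 5.27
i=4: S_4 = -2.53 + 2.6*4 = 7.87
The first 5 terms are: [-2.53, 0.07, 2.67, 5.27, 7.87]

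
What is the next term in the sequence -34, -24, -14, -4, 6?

Differences: -24 - -34 = 10
This is an arithmetic sequence with common difference d = 10.
Next term = 6 + 10 = 16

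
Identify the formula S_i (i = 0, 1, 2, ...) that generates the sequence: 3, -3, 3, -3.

Check ratios: -3 / 3 = -1.0
Common ratio r = -1.
First term a = 3.
Formula: S_i = 3 * (-1)^i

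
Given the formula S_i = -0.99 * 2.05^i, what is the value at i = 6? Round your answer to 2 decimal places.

S_6 = -0.99 * 2.05^6 ≈ -0.99 * 74.2204 ≈ -73.48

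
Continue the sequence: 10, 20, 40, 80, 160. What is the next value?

Ratios: 20 / 10 = 2.0
This is a geometric sequence with common ratio r = 2.
Next term = 160 * 2 = 320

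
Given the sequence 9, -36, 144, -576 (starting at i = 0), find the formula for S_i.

Check ratios: -36 / 9 = -4.0
Common ratio r = -4.
First term a = 9.
Formula: S_i = 9 * (-4)^i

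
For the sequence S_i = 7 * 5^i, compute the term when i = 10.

S_10 = 7 * 5^10 = 7 * 9765625 = 68359375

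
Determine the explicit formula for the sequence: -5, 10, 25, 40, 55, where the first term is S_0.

Check differences: 10 - -5 = 15
25 - 10 = 15
Common difference d = 15.
First term a = -5.
Formula: S_i = -5 + 15*i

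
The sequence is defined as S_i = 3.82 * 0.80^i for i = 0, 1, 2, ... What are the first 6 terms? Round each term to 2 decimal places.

This is a geometric sequence.
i=0: S_0 = 3.82 * 0.8^0 = 3.82
i=1: S_1 = 3.82 * 0.8^1 ≈ 3.06
i=2: S_2 = 3.82 * 0.8^2 ≈ 2.44
i=3: S_3 = 3.82 * 0.8^3 ≈ 1.96
i=4: S_4 = 3.82 * 0.8^4 ≈ 1.56
i=5: S_5 = 3.82 * 0.8^5 ≈ 1.25
The first 6 terms are: [3.82, 3.06, 2.44, 1.96, 1.56, 1.25]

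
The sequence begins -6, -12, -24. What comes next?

Ratios: -12 / -6 = 2.0
This is a geometric sequence with common ratio r = 2.
Next term = -24 * 2 = -48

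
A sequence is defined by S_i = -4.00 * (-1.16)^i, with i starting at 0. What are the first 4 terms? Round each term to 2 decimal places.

This is a geometric sequence.
i=0: S_0 = -4.0 * (-1.16)^0 = -4.0
i=1: S_1 = -4.0 * (-1.16)^1 = 4.64
i=2: S_2 = -4.0 * (-1.16)^2 ≈ -5.38
i=3: S_3 = -4.0 * (-1.16)^3 ≈ 6.24
The first 4 terms are: [-4.0, 4.64, -5.38, 6.24]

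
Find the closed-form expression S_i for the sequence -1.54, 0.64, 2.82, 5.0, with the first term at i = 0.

Check differences: 0.64 - -1.54 = 2.18
2.82 - 0.64 = 2.18
Common difference d = 2.18.
First term a = -1.54.
Formula: S_i = -1.54 + 2.18*i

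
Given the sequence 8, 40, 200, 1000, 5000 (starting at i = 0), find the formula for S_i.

Check ratios: 40 / 8 = 5.0
Common ratio r = 5.
First term a = 8.
Formula: S_i = 8 * 5^i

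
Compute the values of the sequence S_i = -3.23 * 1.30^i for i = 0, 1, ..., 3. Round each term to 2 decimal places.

This is a geometric sequence.
i=0: S_0 = -3.23 * 1.3^0 = -3.23
i=1: S_1 = -3.23 * 1.3^1 ≈ -4.2
i=2: S_2 = -3.23 * 1.3^2 ≈ -5.46
i=3: S_3 = -3.23 * 1.3^3 ≈ -7.1
The first 4 terms are: [-3.23, -4.2, -5.46, -7.1]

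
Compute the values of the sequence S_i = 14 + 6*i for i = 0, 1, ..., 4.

This is an arithmetic sequence.
i=0: S_0 = 14 + 6*0 = 14
i=1: S_1 = 14 + 6*1 = 20
i=2: S_2 = 14 + 6*2 = 26
i=3: S_3 = 14 + 6*3 = 32
i=4: S_4 = 14 + 6*4 = 38
The first 5 terms are: [14, 20, 26, 32, 38]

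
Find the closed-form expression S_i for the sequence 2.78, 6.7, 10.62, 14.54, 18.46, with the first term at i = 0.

Check differences: 6.7 - 2.78 = 3.92
10.62 - 6.7 = 3.92
Common difference d = 3.92.
First term a = 2.78.
Formula: S_i = 2.78 + 3.92*i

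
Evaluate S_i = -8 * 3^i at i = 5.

S_5 = -8 * 3^5 = -8 * 243 = -1944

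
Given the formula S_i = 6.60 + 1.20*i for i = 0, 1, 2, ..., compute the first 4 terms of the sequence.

This is an arithmetic sequence.
i=0: S_0 = 6.6 + 1.2*0 = 6.6
i=1: S_1 = 6.6 + 1.2*1 = 7.8
i=2: S_2 = 6.6 + 1.2*2 = 9.0
i=3: S_3 = 6.6 + 1.2*3 = 10.2
The first 4 terms are: [6.6, 7.8, 9.0, 10.2]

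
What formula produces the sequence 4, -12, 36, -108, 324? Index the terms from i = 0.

Check ratios: -12 / 4 = -3.0
Common ratio r = -3.
First term a = 4.
Formula: S_i = 4 * (-3)^i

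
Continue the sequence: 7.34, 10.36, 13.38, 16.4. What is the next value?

Differences: 10.36 - 7.34 = 3.02
This is an arithmetic sequence with common difference d = 3.02.
Next term = 16.4 + 3.02 = 19.42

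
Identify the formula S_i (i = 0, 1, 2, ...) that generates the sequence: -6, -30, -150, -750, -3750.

Check ratios: -30 / -6 = 5.0
Common ratio r = 5.
First term a = -6.
Formula: S_i = -6 * 5^i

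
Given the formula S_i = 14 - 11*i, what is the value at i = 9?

S_9 = 14 + -11*9 = 14 + -99 = -85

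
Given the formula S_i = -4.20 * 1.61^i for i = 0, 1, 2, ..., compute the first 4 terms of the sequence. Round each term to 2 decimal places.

This is a geometric sequence.
i=0: S_0 = -4.2 * 1.61^0 = -4.2
i=1: S_1 = -4.2 * 1.61^1 ≈ -6.76
i=2: S_2 = -4.2 * 1.61^2 ≈ -10.89
i=3: S_3 = -4.2 * 1.61^3 ≈ -17.53
The first 4 terms are: [-4.2, -6.76, -10.89, -17.53]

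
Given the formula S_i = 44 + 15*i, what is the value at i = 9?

S_9 = 44 + 15*9 = 44 + 135 = 179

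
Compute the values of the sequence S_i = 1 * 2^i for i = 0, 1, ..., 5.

This is a geometric sequence.
i=0: S_0 = 1 * 2^0 = 1
i=1: S_1 = 1 * 2^1 = 2
i=2: S_2 = 1 * 2^2 = 4
i=3: S_3 = 1 * 2^3 = 8
i=4: S_4 = 1 * 2^4 = 16
i=5: S_5 = 1 * 2^5 = 32
The first 6 terms are: [1, 2, 4, 8, 16, 32]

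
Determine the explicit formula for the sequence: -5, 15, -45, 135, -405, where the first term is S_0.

Check ratios: 15 / -5 = -3.0
Common ratio r = -3.
First term a = -5.
Formula: S_i = -5 * (-3)^i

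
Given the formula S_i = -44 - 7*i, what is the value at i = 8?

S_8 = -44 + -7*8 = -44 + -56 = -100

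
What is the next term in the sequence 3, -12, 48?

Ratios: -12 / 3 = -4.0
This is a geometric sequence with common ratio r = -4.
Next term = 48 * -4 = -192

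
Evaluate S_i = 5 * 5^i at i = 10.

S_10 = 5 * 5^10 = 5 * 9765625 = 48828125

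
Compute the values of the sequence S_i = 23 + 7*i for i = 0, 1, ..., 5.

This is an arithmetic sequence.
i=0: S_0 = 23 + 7*0 = 23
i=1: S_1 = 23 + 7*1 = 30
i=2: S_2 = 23 + 7*2 = 37
i=3: S_3 = 23 + 7*3 = 44
i=4: S_4 = 23 + 7*4 = 51
i=5: S_5 = 23 + 7*5 = 58
The first 6 terms are: [23, 30, 37, 44, 51, 58]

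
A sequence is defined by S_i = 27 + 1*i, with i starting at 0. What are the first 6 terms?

This is an arithmetic sequence.
i=0: S_0 = 27 + 1*0 = 27
i=1: S_1 = 27 + 1*1 = 28
i=2: S_2 = 27 + 1*2 = 29
i=3: S_3 = 27 + 1*3 = 30
i=4: S_4 = 27 + 1*4 = 31
i=5: S_5 = 27 + 1*5 = 32
The first 6 terms are: [27, 28, 29, 30, 31, 32]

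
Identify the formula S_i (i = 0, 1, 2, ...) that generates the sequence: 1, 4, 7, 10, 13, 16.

Check differences: 4 - 1 = 3
7 - 4 = 3
Common difference d = 3.
First term a = 1.
Formula: S_i = 1 + 3*i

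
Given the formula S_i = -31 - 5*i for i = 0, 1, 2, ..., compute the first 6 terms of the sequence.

This is an arithmetic sequence.
i=0: S_0 = -31 + -5*0 = -31
i=1: S_1 = -31 + -5*1 = -36
i=2: S_2 = -31 + -5*2 = -41
i=3: S_3 = -31 + -5*3 = -46
i=4: S_4 = -31 + -5*4 = -51
i=5: S_5 = -31 + -5*5 = -56
The first 6 terms are: [-31, -36, -41, -46, -51, -56]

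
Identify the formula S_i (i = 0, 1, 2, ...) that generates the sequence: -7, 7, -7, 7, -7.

Check ratios: 7 / -7 = -1.0
Common ratio r = -1.
First term a = -7.
Formula: S_i = -7 * (-1)^i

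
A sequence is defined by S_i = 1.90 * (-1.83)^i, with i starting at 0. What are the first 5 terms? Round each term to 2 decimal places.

This is a geometric sequence.
i=0: S_0 = 1.9 * (-1.83)^0 = 1.9
i=1: S_1 = 1.9 * (-1.83)^1 ≈ -3.48
i=2: S_2 = 1.9 * (-1.83)^2 ≈ 6.36
i=3: S_3 = 1.9 * (-1.83)^3 ≈ -11.64
i=4: S_4 = 1.9 * (-1.83)^4 ≈ 21.31
The first 5 terms are: [1.9, -3.48, 6.36, -11.64, 21.31]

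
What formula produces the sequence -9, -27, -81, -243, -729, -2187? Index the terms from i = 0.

Check ratios: -27 / -9 = 3.0
Common ratio r = 3.
First term a = -9.
Formula: S_i = -9 * 3^i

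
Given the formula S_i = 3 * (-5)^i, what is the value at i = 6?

S_6 = 3 * (-5)^6 = 3 * 15625 = 46875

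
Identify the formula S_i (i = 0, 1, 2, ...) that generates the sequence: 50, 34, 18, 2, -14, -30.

Check differences: 34 - 50 = -16
18 - 34 = -16
Common difference d = -16.
First term a = 50.
Formula: S_i = 50 - 16*i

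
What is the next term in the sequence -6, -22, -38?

Differences: -22 - -6 = -16
This is an arithmetic sequence with common difference d = -16.
Next term = -38 + -16 = -54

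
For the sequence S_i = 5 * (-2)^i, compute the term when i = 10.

S_10 = 5 * (-2)^10 = 5 * 1024 = 5120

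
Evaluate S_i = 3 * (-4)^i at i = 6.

S_6 = 3 * (-4)^6 = 3 * 4096 = 12288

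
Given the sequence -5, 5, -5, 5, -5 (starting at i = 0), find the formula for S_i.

Check ratios: 5 / -5 = -1.0
Common ratio r = -1.
First term a = -5.
Formula: S_i = -5 * (-1)^i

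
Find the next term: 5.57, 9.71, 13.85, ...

Differences: 9.71 - 5.57 = 4.14
This is an arithmetic sequence with common difference d = 4.14.
Next term = 13.85 + 4.14 = 17.99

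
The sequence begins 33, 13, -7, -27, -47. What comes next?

Differences: 13 - 33 = -20
This is an arithmetic sequence with common difference d = -20.
Next term = -47 + -20 = -67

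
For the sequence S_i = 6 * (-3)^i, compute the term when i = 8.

S_8 = 6 * (-3)^8 = 6 * 6561 = 39366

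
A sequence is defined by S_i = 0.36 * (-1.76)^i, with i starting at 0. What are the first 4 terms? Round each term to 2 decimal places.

This is a geometric sequence.
i=0: S_0 = 0.36 * (-1.76)^0 = 0.36
i=1: S_1 = 0.36 * (-1.76)^1 ≈ -0.63
i=2: S_2 = 0.36 * (-1.76)^2 ≈ 1.12
i=3: S_3 = 0.36 * (-1.76)^3 ≈ -1.96
The first 4 terms are: [0.36, -0.63, 1.12, -1.96]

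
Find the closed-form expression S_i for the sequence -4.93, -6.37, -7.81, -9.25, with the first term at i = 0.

Check differences: -6.37 - -4.93 = -1.44
-7.81 - -6.37 = -1.44
Common difference d = -1.44.
First term a = -4.93.
Formula: S_i = -4.93 - 1.44*i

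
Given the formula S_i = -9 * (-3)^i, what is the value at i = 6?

S_6 = -9 * (-3)^6 = -9 * 729 = -6561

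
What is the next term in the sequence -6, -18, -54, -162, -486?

Ratios: -18 / -6 = 3.0
This is a geometric sequence with common ratio r = 3.
Next term = -486 * 3 = -1458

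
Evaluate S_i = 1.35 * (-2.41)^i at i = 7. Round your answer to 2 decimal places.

S_7 = 1.35 * (-2.41)^7 ≈ 1.35 * -472.1927 ≈ -637.46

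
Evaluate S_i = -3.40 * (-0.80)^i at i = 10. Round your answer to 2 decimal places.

S_10 = -3.4 * (-0.8)^10 ≈ -3.4 * 0.1074 ≈ -0.37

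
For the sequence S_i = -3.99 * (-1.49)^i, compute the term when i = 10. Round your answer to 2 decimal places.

S_10 = -3.99 * (-1.49)^10 ≈ -3.99 * 53.934 ≈ -215.2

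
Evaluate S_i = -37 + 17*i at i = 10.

S_10 = -37 + 17*10 = -37 + 170 = 133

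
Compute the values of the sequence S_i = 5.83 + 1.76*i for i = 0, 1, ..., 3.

This is an arithmetic sequence.
i=0: S_0 = 5.83 + 1.76*0 = 5.83
i=1: S_1 = 5.83 + 1.76*1 = 7.59
i=2: S_2 = 5.83 + 1.76*2 = 9.35
i=3: S_3 = 5.83 + 1.76*3 = 11.11
The first 4 terms are: [5.83, 7.59, 9.35, 11.11]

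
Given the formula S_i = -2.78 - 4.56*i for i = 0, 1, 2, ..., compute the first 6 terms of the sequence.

This is an arithmetic sequence.
i=0: S_0 = -2.78 + -4.56*0 = -2.78
i=1: S_1 = -2.78 + -4.56*1 = -7.34
i=2: S_2 = -2.78 + -4.56*2 = -11.9
i=3: S_3 = -2.78 + -4.56*3 = -16.46
i=4: S_4 = -2.78 + -4.56*4 = -21.02
i=5: S_5 = -2.78 + -4.56*5 = -25.58
The first 6 terms are: [-2.78, -7.34, -11.9, -16.46, -21.02, -25.58]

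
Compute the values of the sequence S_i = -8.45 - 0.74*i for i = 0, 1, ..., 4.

This is an arithmetic sequence.
i=0: S_0 = -8.45 + -0.74*0 = -8.45
i=1: S_1 = -8.45 + -0.74*1 = -9.19
i=2: S_2 = -8.45 + -0.74*2 = -9.93
i=3: S_3 = -8.45 + -0.74*3 = -10.67
i=4: S_4 = -8.45 + -0.74*4 = -11.41
The first 5 terms are: [-8.45, -9.19, -9.93, -10.67, -11.41]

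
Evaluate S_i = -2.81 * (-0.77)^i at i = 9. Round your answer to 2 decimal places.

S_9 = -2.81 * (-0.77)^9 ≈ -2.81 * -0.0952 ≈ 0.27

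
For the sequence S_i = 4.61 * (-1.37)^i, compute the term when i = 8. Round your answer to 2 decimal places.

S_8 = 4.61 * (-1.37)^8 ≈ 4.61 * 12.4098 ≈ 57.21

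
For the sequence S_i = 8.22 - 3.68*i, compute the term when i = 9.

S_9 = 8.22 + -3.68*9 = 8.22 + -33.12 = -24.9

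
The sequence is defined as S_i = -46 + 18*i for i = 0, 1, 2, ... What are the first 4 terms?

This is an arithmetic sequence.
i=0: S_0 = -46 + 18*0 = -46
i=1: S_1 = -46 + 18*1 = -28
i=2: S_2 = -46 + 18*2 = -10
i=3: S_3 = -46 + 18*3 = 8
The first 4 terms are: [-46, -28, -10, 8]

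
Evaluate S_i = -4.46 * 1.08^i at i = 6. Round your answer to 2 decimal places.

S_6 = -4.46 * 1.08^6 ≈ -4.46 * 1.5869 ≈ -7.08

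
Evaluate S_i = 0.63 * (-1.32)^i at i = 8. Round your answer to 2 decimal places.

S_8 = 0.63 * (-1.32)^8 ≈ 0.63 * 9.217 ≈ 5.81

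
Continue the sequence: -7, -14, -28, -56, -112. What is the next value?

Ratios: -14 / -7 = 2.0
This is a geometric sequence with common ratio r = 2.
Next term = -112 * 2 = -224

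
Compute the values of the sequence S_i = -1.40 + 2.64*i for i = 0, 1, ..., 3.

This is an arithmetic sequence.
i=0: S_0 = -1.4 + 2.64*0 = -1.4
i=1: S_1 = -1.4 + 2.64*1 = 1.24
i=2: S_2 = -1.4 + 2.64*2 = 3.88
i=3: S_3 = -1.4 + 2.64*3 = 6.52
The first 4 terms are: [-1.4, 1.24, 3.88, 6.52]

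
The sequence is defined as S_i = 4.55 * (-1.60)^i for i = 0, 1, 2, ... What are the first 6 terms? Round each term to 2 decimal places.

This is a geometric sequence.
i=0: S_0 = 4.55 * (-1.6)^0 = 4.55
i=1: S_1 = 4.55 * (-1.6)^1 = -7.28
i=2: S_2 = 4.55 * (-1.6)^2 ≈ 11.65
i=3: S_3 = 4.55 * (-1.6)^3 ≈ -18.64
i=4: S_4 = 4.55 * (-1.6)^4 ≈ 29.82
i=5: S_5 = 4.55 * (-1.6)^5 ≈ -47.71
The first 6 terms are: [4.55, -7.28, 11.65, -18.64, 29.82, -47.71]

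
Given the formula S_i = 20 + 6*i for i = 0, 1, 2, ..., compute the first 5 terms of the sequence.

This is an arithmetic sequence.
i=0: S_0 = 20 + 6*0 = 20
i=1: S_1 = 20 + 6*1 = 26
i=2: S_2 = 20 + 6*2 = 32
i=3: S_3 = 20 + 6*3 = 38
i=4: S_4 = 20 + 6*4 = 44
The first 5 terms are: [20, 26, 32, 38, 44]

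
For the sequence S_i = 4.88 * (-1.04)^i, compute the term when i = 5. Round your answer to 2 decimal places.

S_5 = 4.88 * (-1.04)^5 ≈ 4.88 * -1.2167 ≈ -5.94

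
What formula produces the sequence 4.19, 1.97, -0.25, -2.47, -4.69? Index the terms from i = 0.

Check differences: 1.97 - 4.19 = -2.22
-0.25 - 1.97 = -2.22
Common difference d = -2.22.
First term a = 4.19.
Formula: S_i = 4.19 - 2.22*i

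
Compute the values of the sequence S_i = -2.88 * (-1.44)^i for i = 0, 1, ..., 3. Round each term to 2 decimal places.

This is a geometric sequence.
i=0: S_0 = -2.88 * (-1.44)^0 = -2.88
i=1: S_1 = -2.88 * (-1.44)^1 ≈ 4.15
i=2: S_2 = -2.88 * (-1.44)^2 ≈ -5.97
i=3: S_3 = -2.88 * (-1.44)^3 ≈ 8.6
The first 4 terms are: [-2.88, 4.15, -5.97, 8.6]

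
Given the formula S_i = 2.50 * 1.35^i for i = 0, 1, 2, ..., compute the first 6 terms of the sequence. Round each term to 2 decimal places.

This is a geometric sequence.
i=0: S_0 = 2.5 * 1.35^0 = 2.5
i=1: S_1 = 2.5 * 1.35^1 ≈ 3.38
i=2: S_2 = 2.5 * 1.35^2 ≈ 4.56
i=3: S_3 = 2.5 * 1.35^3 ≈ 6.15
i=4: S_4 = 2.5 * 1.35^4 ≈ 8.3
i=5: S_5 = 2.5 * 1.35^5 ≈ 11.21
The first 6 terms are: [2.5, 3.38, 4.56, 6.15, 8.3, 11.21]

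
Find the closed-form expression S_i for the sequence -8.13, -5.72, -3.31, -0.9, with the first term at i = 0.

Check differences: -5.72 - -8.13 = 2.41
-3.31 - -5.72 = 2.41
Common difference d = 2.41.
First term a = -8.13.
Formula: S_i = -8.13 + 2.41*i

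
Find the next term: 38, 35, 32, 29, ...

Differences: 35 - 38 = -3
This is an arithmetic sequence with common difference d = -3.
Next term = 29 + -3 = 26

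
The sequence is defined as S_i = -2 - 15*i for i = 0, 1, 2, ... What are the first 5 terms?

This is an arithmetic sequence.
i=0: S_0 = -2 + -15*0 = -2
i=1: S_1 = -2 + -15*1 = -17
i=2: S_2 = -2 + -15*2 = -32
i=3: S_3 = -2 + -15*3 = -47
i=4: S_4 = -2 + -15*4 = -62
The first 5 terms are: [-2, -17, -32, -47, -62]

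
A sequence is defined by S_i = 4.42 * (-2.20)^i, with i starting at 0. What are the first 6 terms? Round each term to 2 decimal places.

This is a geometric sequence.
i=0: S_0 = 4.42 * (-2.2)^0 = 4.42
i=1: S_1 = 4.42 * (-2.2)^1 ≈ -9.72
i=2: S_2 = 4.42 * (-2.2)^2 ≈ 21.39
i=3: S_3 = 4.42 * (-2.2)^3 ≈ -47.06
i=4: S_4 = 4.42 * (-2.2)^4 ≈ 103.54
i=5: S_5 = 4.42 * (-2.2)^5 ≈ -227.79
The first 6 terms are: [4.42, -9.72, 21.39, -47.06, 103.54, -227.79]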